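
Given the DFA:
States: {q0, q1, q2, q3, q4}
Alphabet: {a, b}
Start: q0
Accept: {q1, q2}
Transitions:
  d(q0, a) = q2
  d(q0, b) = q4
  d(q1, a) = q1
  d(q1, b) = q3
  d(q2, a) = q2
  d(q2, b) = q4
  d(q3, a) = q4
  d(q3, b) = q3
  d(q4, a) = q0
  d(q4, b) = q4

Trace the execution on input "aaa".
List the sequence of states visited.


Input: aaa
d(q0, a) = q2
d(q2, a) = q2
d(q2, a) = q2


q0 -> q2 -> q2 -> q2


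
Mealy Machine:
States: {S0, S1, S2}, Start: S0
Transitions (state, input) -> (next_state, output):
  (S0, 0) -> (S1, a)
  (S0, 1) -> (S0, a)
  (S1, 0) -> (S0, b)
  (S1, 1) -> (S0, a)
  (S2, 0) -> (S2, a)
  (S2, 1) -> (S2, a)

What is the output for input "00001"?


Step-by-step:
  (S0, 0) -> (S1, a)
  (S1, 0) -> (S0, b)
  (S0, 0) -> (S1, a)
  (S1, 0) -> (S0, b)
  (S0, 1) -> (S0, a)

"ababa"


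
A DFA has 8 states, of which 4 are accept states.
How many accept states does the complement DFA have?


Complement swaps accept and non-accept states.
8 - 4 = 4

4


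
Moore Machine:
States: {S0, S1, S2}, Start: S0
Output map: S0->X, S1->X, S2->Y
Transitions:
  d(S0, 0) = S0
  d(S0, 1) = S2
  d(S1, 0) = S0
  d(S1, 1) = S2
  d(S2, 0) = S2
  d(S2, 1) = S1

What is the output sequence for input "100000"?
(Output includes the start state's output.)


Start: S0 (output X)
  --1--> S2 (output Y)
  --0--> S2 (output Y)
  --0--> S2 (output Y)
  --0--> S2 (output Y)
  --0--> S2 (output Y)
  --0--> S2 (output Y)

"XYYYYYY"


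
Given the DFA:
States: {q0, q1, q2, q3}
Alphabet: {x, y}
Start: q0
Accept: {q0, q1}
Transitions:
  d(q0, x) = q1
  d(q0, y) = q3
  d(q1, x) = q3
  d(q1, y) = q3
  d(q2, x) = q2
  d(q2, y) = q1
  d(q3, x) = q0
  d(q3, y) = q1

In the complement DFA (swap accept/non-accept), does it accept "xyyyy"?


Trace: q0 -> q1 -> q3 -> q1 -> q3 -> q1
Final: q1
Original accept: {q0, q1}
Complement: q1 is in original accept

No, complement rejects (original accepts)


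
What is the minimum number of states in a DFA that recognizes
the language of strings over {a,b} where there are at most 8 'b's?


States: count = 0, 1, ..., 8 (all accepting; 9 states), plus a dead state for count > 8.
Total: 9 + 1 = 10.

10


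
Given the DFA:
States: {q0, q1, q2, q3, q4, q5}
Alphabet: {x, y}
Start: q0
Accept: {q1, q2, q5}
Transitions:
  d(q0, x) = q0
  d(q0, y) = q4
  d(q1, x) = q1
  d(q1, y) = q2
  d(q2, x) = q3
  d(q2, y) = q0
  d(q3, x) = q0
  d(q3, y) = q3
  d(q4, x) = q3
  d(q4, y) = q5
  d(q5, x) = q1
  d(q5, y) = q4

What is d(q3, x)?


Looking up transition d(q3, x)

q0


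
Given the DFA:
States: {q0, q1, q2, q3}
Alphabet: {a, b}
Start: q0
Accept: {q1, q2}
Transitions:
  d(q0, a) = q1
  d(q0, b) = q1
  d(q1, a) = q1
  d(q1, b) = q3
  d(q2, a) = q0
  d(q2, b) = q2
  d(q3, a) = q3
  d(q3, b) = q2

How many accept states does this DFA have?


Accept states listed: {q1, q2}
Counting: q1(1) q2(2)

2


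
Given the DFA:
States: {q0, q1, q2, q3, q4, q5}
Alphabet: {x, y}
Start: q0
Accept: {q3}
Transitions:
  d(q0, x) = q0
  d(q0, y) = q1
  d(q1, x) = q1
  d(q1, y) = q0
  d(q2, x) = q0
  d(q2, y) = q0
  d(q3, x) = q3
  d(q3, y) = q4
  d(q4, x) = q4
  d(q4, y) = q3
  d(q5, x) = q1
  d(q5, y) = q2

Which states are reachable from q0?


BFS from q0:
  layer 0: {q0}
  layer 1: {q1}

{q0, q1}


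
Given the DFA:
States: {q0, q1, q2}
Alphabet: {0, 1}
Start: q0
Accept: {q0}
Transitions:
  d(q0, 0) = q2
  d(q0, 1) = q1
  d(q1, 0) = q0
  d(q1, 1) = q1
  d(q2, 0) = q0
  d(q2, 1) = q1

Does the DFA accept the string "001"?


Trace: q0 -> q2 -> q0 -> q1
Final state: q1
Accept states: {q0}

No, rejected (final state q1 is not an accept state)


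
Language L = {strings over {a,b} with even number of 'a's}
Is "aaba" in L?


count('a') = 3; 3 mod 2 = 1

No, "aaba" is not in L


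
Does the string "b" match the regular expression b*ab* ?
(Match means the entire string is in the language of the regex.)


|string| = 1; first = 'b'; last = 'b'

No, "b" does not match b*ab*


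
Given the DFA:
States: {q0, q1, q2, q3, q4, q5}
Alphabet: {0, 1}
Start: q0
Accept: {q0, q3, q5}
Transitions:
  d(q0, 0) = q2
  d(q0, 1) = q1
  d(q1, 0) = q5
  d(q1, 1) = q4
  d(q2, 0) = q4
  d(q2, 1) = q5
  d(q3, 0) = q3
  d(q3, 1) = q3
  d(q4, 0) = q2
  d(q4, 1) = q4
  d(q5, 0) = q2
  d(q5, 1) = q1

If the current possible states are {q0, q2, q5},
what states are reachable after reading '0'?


Apply transition on '0' from each current state:
  d(q0, 0) = q2
  d(q2, 0) = q4
  d(q5, 0) = q2

{q2, q4}


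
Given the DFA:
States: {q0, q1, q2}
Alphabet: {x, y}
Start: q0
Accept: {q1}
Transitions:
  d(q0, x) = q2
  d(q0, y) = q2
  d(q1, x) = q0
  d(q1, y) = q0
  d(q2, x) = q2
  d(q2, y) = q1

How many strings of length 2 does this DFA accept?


Enumerating all length-2 strings:
  "xx" -> q2 [reject]
  "xy" -> q1 [accept]
  "yx" -> q2 [reject]
  "yy" -> q1 [accept]

2 out of 4


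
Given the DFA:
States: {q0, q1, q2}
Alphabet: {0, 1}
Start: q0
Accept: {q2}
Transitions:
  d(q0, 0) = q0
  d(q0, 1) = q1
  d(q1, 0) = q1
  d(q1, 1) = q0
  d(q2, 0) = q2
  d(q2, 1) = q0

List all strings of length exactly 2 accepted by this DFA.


All strings of length 2: 4 total
Accepted: 0

None


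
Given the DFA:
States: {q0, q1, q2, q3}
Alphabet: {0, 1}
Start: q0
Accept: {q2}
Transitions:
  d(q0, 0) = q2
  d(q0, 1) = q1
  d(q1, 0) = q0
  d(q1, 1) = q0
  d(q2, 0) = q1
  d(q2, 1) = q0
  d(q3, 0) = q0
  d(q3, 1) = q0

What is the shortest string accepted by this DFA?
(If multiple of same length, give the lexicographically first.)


BFS by string length (lex-first path to each state shown):
  len 0: q0<-""
  len 1: q1<-"1", q2<-"0"
Found accept state at length 1.

"0"


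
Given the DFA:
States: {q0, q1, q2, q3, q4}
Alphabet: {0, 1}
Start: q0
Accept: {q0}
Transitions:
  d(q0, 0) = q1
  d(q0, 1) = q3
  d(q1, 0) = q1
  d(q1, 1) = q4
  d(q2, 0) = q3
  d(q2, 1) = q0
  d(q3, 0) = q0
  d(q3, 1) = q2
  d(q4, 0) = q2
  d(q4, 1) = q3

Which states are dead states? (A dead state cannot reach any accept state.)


Forward reachability from each state:
  q0 -> reaches accept state q0 (live)
  q1 -> reaches accept state q0 (live)
  q2 -> reaches accept state q0 (live)
  q3 -> reaches accept state q0 (live)
  q4 -> reaches accept state q0 (live)

None (all states can reach an accept state)


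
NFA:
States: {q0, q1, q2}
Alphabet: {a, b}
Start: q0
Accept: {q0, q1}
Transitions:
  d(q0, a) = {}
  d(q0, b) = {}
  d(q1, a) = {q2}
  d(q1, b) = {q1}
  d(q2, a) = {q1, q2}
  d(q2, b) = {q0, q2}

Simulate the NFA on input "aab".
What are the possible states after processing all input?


Start: {q0}
  --a--> {}
  --a--> {}
  --b--> {}

{} (empty set, no valid transitions)


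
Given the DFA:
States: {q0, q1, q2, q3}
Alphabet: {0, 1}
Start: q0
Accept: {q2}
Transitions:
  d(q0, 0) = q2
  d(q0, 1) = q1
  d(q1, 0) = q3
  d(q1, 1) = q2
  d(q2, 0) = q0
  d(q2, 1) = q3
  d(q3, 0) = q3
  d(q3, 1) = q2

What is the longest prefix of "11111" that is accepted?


Run the DFA, marking each prefix where the state is accepting:
  "" -> q0 [reject]
  "1" -> q1 [reject]
  "11" -> q2 [accept]
  "111" -> q3 [reject]
  "1111" -> q2 [accept]
  "11111" -> q3 [reject]

"1111"


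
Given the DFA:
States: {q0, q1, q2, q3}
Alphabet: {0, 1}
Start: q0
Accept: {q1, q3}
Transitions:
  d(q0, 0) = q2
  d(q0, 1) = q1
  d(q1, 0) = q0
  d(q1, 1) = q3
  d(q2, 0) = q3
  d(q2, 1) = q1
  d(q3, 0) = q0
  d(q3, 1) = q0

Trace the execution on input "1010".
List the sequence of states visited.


Input: 1010
d(q0, 1) = q1
d(q1, 0) = q0
d(q0, 1) = q1
d(q1, 0) = q0


q0 -> q1 -> q0 -> q1 -> q0


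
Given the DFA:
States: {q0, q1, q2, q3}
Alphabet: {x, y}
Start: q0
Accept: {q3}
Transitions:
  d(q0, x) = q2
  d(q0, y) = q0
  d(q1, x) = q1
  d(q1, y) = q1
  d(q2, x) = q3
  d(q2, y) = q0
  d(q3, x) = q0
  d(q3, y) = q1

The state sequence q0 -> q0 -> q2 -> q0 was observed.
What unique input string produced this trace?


Trace back each transition to find the symbol:
  q0 --[y]--> q0
  q0 --[x]--> q2
  q2 --[y]--> q0

"yxy"


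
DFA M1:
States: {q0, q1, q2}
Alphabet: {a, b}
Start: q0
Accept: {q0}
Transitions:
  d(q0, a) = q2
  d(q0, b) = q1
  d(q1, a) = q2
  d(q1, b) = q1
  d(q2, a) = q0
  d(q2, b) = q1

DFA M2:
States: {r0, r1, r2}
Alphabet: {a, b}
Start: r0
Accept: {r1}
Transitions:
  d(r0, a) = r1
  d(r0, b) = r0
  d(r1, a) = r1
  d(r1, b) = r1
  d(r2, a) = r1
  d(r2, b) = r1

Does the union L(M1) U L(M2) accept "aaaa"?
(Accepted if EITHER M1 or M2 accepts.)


M1: final=q0 accepted=True
M2: final=r1 accepted=True

Yes, union accepts


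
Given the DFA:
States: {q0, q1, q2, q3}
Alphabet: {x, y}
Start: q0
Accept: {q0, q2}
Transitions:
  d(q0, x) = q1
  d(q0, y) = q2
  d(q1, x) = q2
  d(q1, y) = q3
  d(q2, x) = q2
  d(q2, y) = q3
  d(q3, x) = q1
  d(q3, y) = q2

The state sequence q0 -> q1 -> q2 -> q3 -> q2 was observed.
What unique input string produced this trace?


Trace back each transition to find the symbol:
  q0 --[x]--> q1
  q1 --[x]--> q2
  q2 --[y]--> q3
  q3 --[y]--> q2

"xxyy"


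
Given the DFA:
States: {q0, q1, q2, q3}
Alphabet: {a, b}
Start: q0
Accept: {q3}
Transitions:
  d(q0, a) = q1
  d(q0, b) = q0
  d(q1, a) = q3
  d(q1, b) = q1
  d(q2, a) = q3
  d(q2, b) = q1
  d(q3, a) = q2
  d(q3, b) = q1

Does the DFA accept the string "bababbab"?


Trace: q0 -> q0 -> q1 -> q1 -> q3 -> q1 -> q1 -> q3 -> q1
Final state: q1
Accept states: {q3}

No, rejected (final state q1 is not an accept state)


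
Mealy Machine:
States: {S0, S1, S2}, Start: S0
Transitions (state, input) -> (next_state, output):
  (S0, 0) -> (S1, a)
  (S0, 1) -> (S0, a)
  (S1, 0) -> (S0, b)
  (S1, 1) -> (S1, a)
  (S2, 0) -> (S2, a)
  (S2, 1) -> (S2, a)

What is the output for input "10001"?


Step-by-step:
  (S0, 1) -> (S0, a)
  (S0, 0) -> (S1, a)
  (S1, 0) -> (S0, b)
  (S0, 0) -> (S1, a)
  (S1, 1) -> (S1, a)

"aabaa"


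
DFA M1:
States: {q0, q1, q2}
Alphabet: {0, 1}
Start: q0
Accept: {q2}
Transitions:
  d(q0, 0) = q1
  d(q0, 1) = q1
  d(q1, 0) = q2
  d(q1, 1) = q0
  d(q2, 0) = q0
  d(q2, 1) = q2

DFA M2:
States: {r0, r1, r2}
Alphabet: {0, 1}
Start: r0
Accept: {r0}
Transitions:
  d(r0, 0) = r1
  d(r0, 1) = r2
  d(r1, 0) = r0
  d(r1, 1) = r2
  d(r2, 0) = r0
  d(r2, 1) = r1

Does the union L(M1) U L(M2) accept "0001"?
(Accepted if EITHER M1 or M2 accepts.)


M1: final=q1 accepted=False
M2: final=r2 accepted=False

No, union rejects (neither accepts)


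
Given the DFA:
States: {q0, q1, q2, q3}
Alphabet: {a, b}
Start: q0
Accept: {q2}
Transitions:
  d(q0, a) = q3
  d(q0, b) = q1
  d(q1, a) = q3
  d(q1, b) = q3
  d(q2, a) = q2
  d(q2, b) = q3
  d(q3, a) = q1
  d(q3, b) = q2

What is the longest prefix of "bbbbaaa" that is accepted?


Run the DFA, marking each prefix where the state is accepting:
  "" -> q0 [reject]
  "b" -> q1 [reject]
  "bb" -> q3 [reject]
  "bbb" -> q2 [accept]
  "bbbb" -> q3 [reject]
  "bbbba" -> q1 [reject]
  "bbbbaa" -> q3 [reject]
  "bbbbaaa" -> q1 [reject]

"bbb"


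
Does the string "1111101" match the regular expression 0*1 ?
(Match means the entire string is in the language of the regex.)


|string| = 7; first = '1'; last = '1'

No, "1111101" does not match 0*1


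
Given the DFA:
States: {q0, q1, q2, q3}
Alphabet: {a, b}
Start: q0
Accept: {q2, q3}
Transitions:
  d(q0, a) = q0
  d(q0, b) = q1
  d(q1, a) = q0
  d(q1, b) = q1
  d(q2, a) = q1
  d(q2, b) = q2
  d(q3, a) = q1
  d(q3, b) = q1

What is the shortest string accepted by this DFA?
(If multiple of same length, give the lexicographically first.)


BFS by string length (lex-first path to each state shown):
  len 0: q0<-""
  len 1: q0<-"a", q1<-"b"
  len 2: q0<-"aa", q1<-"ab"
  len 3: q0<-"aaa", q1<-"aab"
  len 4: q0<-"aaaa", q1<-"aaab"
  len 5: q0<-"aaaaa", q1<-"aaaab"
  len 6: q0<-"aaaaaa", q1<-"aaaaab"
  len 7: q0<-"aaaaaaa", q1<-"aaaaaab"
  len 8: q0<-"aaaaaaaa", q1<-"aaaaaaab"

No string accepted (empty language)


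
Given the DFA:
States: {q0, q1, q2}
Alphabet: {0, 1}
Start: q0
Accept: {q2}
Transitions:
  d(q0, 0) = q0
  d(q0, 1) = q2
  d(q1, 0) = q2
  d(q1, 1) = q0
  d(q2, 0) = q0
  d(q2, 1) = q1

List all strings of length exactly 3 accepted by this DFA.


All strings of length 3: 8 total
Accepted: 3

"001", "101", "110"


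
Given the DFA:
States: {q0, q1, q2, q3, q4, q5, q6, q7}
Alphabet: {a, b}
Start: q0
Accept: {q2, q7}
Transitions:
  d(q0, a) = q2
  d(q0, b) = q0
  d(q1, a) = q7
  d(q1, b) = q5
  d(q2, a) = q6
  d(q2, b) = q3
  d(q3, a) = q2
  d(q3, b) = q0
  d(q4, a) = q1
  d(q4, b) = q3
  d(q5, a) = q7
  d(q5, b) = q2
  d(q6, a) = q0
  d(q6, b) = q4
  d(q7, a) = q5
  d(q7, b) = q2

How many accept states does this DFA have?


Accept states listed: {q2, q7}
Counting: q2(1) q7(2)

2


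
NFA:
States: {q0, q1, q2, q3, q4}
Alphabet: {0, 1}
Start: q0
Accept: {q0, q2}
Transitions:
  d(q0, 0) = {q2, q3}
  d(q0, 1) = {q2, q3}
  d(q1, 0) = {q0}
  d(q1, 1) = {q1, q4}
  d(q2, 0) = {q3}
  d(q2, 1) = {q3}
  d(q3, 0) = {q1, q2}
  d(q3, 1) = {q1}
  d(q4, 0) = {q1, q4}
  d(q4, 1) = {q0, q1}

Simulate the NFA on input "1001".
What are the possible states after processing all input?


Start: {q0}
  --1--> {q2, q3}
  --0--> {q1, q2, q3}
  --0--> {q0, q1, q2, q3}
  --1--> {q1, q2, q3, q4}

{q1, q2, q3, q4}


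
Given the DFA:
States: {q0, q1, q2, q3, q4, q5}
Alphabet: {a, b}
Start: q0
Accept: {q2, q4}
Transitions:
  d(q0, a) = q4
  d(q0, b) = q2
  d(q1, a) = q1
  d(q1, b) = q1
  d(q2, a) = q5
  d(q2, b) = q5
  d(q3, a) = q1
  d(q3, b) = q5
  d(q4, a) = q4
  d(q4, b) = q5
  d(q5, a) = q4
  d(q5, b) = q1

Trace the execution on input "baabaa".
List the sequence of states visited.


Input: baabaa
d(q0, b) = q2
d(q2, a) = q5
d(q5, a) = q4
d(q4, b) = q5
d(q5, a) = q4
d(q4, a) = q4


q0 -> q2 -> q5 -> q4 -> q5 -> q4 -> q4


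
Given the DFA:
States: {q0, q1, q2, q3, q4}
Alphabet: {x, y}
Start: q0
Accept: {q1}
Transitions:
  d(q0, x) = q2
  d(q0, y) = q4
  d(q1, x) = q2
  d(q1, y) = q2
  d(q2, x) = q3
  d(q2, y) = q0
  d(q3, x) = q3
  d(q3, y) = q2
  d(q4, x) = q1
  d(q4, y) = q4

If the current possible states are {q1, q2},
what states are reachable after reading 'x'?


Apply transition on 'x' from each current state:
  d(q1, x) = q2
  d(q2, x) = q3

{q2, q3}


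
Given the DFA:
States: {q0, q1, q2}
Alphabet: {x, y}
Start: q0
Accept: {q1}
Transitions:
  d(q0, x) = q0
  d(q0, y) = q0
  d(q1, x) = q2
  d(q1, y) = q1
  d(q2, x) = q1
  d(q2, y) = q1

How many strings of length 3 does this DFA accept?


Enumerating all length-3 strings:
  "xxx" -> q0 [reject]
  "xxy" -> q0 [reject]
  "xyx" -> q0 [reject]
  "xyy" -> q0 [reject]
  "yxx" -> q0 [reject]
  "yxy" -> q0 [reject]
  "yyx" -> q0 [reject]
  "yyy" -> q0 [reject]

0 out of 8


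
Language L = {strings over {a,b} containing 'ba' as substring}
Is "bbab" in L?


'ba' occurs at index 1

Yes, "bbab" is in L


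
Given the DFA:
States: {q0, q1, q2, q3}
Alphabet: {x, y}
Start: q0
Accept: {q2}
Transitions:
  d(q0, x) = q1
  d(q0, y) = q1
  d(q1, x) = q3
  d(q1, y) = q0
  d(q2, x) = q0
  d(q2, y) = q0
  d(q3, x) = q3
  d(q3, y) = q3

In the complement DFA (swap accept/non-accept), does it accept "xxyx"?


Trace: q0 -> q1 -> q3 -> q3 -> q3
Final: q3
Original accept: {q2}
Complement: q3 is not in original accept

Yes, complement accepts (original rejects)


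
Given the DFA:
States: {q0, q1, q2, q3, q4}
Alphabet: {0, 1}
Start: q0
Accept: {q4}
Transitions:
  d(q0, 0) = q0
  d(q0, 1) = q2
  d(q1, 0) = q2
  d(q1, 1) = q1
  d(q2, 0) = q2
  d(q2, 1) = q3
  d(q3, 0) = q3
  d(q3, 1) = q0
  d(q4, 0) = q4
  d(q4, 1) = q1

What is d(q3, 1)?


Looking up transition d(q3, 1)

q0


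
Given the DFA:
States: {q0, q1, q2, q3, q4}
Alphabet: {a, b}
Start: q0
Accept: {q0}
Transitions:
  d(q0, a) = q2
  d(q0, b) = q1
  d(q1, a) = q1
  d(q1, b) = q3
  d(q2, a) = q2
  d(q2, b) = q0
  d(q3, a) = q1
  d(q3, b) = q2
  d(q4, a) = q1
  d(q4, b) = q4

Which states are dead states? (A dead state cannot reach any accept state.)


Forward reachability from each state:
  q0 -> reaches accept state q0 (live)
  q1 -> reaches accept state q0 (live)
  q2 -> reaches accept state q0 (live)
  q3 -> reaches accept state q0 (live)
  q4 -> reaches accept state q0 (live)

None (all states can reach an accept state)


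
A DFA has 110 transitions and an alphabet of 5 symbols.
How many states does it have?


Each state has exactly one transition per symbol.
states = transitions / |alphabet| = 110 / 5 = 22

22


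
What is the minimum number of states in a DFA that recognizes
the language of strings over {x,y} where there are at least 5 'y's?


States: count = 0, 1, ..., 4, and a final '>= 5' state.
Total: 5 + 1 = 6. Accept = '>= 5' state.

6


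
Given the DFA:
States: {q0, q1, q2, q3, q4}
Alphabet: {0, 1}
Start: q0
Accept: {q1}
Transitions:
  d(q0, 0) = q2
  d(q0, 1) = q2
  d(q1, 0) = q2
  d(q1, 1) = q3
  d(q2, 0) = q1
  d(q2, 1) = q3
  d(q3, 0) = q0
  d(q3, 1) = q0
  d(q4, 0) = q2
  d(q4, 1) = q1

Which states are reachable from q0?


BFS from q0:
  layer 0: {q0}
  layer 1: {q2}
  layer 2: {q1, q3}

{q0, q1, q2, q3}


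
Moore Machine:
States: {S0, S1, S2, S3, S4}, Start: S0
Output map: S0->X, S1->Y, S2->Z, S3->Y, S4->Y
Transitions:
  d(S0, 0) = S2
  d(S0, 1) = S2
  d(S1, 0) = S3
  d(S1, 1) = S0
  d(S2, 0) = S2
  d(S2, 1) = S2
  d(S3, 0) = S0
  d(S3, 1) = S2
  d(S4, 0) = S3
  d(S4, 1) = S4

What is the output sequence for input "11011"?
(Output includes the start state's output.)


Start: S0 (output X)
  --1--> S2 (output Z)
  --1--> S2 (output Z)
  --0--> S2 (output Z)
  --1--> S2 (output Z)
  --1--> S2 (output Z)

"XZZZZZ"


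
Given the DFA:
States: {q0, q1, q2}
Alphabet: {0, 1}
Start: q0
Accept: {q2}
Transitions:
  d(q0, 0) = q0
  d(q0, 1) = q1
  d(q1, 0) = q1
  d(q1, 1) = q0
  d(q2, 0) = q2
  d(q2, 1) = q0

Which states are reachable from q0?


BFS from q0:
  layer 0: {q0}
  layer 1: {q1}

{q0, q1}


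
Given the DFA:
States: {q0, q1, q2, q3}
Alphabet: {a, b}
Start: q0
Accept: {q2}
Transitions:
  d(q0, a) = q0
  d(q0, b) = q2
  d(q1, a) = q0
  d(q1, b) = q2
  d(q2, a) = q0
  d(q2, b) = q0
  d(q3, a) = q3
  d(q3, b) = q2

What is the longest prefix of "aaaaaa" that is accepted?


Run the DFA, marking each prefix where the state is accepting:
  "" -> q0 [reject]
  "a" -> q0 [reject]
  "aa" -> q0 [reject]
  "aaa" -> q0 [reject]
  "aaaa" -> q0 [reject]
  "aaaaa" -> q0 [reject]
  "aaaaaa" -> q0 [reject]

No prefix is accepted


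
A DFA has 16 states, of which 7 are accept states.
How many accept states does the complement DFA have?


Complement swaps accept and non-accept states.
16 - 7 = 9

9


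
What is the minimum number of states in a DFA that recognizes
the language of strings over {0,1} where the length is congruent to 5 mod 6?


States track (length) mod 6.
Need 6 states: one per remainder 0..5; accept = remainder 5.

6


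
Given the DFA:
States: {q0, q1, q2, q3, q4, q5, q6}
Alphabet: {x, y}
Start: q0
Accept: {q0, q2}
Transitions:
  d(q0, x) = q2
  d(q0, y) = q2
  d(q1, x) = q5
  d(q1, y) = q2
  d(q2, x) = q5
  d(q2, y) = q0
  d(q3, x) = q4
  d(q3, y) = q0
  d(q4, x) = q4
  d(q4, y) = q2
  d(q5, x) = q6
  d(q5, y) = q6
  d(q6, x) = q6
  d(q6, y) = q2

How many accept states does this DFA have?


Accept states listed: {q0, q2}
Counting: q0(1) q2(2)

2


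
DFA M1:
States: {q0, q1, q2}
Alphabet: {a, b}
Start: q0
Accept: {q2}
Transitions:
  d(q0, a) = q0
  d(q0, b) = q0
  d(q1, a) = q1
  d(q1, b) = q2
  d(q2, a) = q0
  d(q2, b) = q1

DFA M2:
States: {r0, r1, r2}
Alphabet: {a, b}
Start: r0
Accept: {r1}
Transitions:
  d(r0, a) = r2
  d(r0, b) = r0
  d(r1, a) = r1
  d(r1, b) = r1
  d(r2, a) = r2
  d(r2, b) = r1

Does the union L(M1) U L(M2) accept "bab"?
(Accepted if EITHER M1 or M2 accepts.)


M1: final=q0 accepted=False
M2: final=r1 accepted=True

Yes, union accepts


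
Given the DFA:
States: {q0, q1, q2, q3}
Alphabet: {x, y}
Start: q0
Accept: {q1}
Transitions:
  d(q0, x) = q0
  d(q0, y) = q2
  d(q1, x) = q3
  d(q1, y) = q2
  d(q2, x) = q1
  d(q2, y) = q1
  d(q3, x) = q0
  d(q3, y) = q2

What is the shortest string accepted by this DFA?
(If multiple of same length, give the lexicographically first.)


BFS by string length (lex-first path to each state shown):
  len 0: q0<-""
  len 1: q0<-"x", q2<-"y"
  len 2: q0<-"xx", q1<-"yx", q2<-"xy"
Found accept state at length 2.

"yx"


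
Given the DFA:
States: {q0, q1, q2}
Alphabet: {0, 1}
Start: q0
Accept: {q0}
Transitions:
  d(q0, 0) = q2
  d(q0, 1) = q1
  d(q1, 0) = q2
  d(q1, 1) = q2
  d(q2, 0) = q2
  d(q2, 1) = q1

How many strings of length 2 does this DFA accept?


Enumerating all length-2 strings:
  "00" -> q2 [reject]
  "01" -> q1 [reject]
  "10" -> q2 [reject]
  "11" -> q2 [reject]

0 out of 4


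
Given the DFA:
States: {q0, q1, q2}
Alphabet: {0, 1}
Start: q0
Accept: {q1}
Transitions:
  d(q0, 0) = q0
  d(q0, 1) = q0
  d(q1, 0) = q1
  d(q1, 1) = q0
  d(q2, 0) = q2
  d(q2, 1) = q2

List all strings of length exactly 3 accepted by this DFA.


All strings of length 3: 8 total
Accepted: 0

None


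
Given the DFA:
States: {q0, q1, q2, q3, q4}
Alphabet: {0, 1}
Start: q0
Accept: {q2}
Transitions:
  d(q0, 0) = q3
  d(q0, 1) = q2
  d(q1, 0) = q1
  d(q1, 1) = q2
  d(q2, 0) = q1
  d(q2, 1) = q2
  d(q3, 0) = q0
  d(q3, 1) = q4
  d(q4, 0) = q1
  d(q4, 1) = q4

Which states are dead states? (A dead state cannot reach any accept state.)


Forward reachability from each state:
  q0 -> reaches accept state q2 (live)
  q1 -> reaches accept state q2 (live)
  q2 -> reaches accept state q2 (live)
  q3 -> reaches accept state q2 (live)
  q4 -> reaches accept state q2 (live)

None (all states can reach an accept state)


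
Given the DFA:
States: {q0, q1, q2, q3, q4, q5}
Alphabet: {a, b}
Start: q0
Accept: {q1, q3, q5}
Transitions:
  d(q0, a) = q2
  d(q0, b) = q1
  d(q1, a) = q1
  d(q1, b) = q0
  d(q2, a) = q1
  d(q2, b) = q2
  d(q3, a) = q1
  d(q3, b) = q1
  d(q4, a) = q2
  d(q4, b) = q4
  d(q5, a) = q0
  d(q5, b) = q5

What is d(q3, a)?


Looking up transition d(q3, a)

q1


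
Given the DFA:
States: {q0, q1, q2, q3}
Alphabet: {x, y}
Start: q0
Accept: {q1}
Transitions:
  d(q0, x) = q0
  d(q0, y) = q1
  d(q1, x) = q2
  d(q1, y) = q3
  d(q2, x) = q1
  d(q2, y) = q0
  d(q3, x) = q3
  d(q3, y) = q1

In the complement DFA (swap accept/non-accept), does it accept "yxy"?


Trace: q0 -> q1 -> q2 -> q0
Final: q0
Original accept: {q1}
Complement: q0 is not in original accept

Yes, complement accepts (original rejects)


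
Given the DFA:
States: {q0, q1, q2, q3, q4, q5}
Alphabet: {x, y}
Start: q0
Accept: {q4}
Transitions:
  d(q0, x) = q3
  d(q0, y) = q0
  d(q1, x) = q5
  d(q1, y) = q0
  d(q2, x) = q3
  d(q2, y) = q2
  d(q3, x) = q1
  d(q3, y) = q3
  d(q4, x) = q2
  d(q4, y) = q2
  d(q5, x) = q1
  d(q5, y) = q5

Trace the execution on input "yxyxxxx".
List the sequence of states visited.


Input: yxyxxxx
d(q0, y) = q0
d(q0, x) = q3
d(q3, y) = q3
d(q3, x) = q1
d(q1, x) = q5
d(q5, x) = q1
d(q1, x) = q5


q0 -> q0 -> q3 -> q3 -> q1 -> q5 -> q1 -> q5


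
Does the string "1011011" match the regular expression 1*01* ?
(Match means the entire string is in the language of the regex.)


|string| = 7; first = '1'; last = '1'

No, "1011011" does not match 1*01*


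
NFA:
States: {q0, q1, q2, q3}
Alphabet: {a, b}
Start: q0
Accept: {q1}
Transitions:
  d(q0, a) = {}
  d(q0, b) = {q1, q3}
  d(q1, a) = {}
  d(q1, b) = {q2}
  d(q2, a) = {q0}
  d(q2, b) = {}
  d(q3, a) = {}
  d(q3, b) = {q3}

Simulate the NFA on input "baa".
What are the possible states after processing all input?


Start: {q0}
  --b--> {q1, q3}
  --a--> {}
  --a--> {}

{} (empty set, no valid transitions)


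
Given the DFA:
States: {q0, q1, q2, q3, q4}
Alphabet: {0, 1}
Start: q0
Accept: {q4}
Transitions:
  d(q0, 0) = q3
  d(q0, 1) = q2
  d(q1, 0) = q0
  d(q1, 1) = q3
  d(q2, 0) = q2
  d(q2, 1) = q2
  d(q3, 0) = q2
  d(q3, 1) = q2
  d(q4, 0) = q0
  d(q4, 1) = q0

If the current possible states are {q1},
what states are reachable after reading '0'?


Apply transition on '0' from each current state:
  d(q1, 0) = q0

{q0}


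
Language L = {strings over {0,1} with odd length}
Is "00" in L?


length = 2; 2 mod 2 = 0

No, "00" is not in L


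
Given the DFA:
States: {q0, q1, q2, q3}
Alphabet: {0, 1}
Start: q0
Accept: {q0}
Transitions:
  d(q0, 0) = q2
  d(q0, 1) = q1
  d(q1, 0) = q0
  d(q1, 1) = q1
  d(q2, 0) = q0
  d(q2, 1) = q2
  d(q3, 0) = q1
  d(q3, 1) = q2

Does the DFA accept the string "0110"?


Trace: q0 -> q2 -> q2 -> q2 -> q0
Final state: q0
Accept states: {q0}

Yes, accepted (final state q0 is an accept state)


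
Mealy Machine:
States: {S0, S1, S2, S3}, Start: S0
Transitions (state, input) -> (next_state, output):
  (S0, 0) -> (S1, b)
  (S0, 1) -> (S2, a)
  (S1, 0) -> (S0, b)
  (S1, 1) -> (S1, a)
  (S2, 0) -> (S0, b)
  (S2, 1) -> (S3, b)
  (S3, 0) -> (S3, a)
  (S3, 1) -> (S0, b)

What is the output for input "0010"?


Step-by-step:
  (S0, 0) -> (S1, b)
  (S1, 0) -> (S0, b)
  (S0, 1) -> (S2, a)
  (S2, 0) -> (S0, b)

"bbab"


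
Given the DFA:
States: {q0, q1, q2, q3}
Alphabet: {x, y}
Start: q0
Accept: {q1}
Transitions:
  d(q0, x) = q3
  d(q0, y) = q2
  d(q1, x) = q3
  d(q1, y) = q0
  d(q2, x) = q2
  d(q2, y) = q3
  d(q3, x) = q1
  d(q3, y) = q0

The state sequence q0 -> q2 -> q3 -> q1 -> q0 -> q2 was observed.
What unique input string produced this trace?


Trace back each transition to find the symbol:
  q0 --[y]--> q2
  q2 --[y]--> q3
  q3 --[x]--> q1
  q1 --[y]--> q0
  q0 --[y]--> q2

"yyxyy"


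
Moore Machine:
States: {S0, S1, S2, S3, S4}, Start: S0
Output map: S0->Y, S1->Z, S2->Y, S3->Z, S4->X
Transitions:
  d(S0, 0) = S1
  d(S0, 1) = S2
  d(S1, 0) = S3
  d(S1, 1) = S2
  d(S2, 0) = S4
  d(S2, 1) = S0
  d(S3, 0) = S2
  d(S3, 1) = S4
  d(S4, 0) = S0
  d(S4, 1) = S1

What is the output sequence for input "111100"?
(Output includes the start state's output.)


Start: S0 (output Y)
  --1--> S2 (output Y)
  --1--> S0 (output Y)
  --1--> S2 (output Y)
  --1--> S0 (output Y)
  --0--> S1 (output Z)
  --0--> S3 (output Z)

"YYYYYZZ"


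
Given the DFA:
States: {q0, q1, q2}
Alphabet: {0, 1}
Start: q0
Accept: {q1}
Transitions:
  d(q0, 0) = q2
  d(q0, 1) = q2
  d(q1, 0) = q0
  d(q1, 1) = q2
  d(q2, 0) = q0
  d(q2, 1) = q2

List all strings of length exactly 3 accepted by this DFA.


All strings of length 3: 8 total
Accepted: 0

None


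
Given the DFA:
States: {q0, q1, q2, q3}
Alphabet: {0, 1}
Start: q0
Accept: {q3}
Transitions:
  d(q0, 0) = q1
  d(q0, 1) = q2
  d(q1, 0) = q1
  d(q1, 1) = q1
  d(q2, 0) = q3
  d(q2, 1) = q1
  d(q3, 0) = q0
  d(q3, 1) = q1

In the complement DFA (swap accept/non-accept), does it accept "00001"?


Trace: q0 -> q1 -> q1 -> q1 -> q1 -> q1
Final: q1
Original accept: {q3}
Complement: q1 is not in original accept

Yes, complement accepts (original rejects)


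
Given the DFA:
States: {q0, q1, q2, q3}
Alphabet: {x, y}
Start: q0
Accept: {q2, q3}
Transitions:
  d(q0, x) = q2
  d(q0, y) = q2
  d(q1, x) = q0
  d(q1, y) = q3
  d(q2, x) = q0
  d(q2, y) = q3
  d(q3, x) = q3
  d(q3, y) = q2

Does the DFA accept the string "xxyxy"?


Trace: q0 -> q2 -> q0 -> q2 -> q0 -> q2
Final state: q2
Accept states: {q2, q3}

Yes, accepted (final state q2 is an accept state)


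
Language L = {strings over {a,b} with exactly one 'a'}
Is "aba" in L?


count('a') = 2

No, "aba" is not in L


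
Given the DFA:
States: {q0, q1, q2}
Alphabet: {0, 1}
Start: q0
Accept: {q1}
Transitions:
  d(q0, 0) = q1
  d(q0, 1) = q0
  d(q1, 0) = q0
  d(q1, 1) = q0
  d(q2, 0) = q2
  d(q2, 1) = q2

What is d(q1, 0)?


Looking up transition d(q1, 0)

q0


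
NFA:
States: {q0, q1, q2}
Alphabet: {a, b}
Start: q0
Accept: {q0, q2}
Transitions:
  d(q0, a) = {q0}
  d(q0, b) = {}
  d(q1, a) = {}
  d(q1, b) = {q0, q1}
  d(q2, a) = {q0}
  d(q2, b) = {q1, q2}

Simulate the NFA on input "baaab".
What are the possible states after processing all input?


Start: {q0}
  --b--> {}
  --a--> {}
  --a--> {}
  --a--> {}
  --b--> {}

{} (empty set, no valid transitions)


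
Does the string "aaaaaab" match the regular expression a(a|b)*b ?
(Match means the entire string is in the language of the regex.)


|string| = 7; first = 'a'; last = 'b'

Yes, "aaaaaab" matches a(a|b)*b


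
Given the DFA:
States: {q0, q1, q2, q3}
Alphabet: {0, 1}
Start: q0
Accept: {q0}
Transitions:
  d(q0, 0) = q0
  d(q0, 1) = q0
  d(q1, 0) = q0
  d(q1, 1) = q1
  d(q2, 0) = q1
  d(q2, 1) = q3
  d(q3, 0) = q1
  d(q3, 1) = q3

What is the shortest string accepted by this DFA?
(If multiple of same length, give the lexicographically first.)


BFS by string length (lex-first path to each state shown):
  len 0: q0<-""
Found accept state at length 0.

"" (empty string)


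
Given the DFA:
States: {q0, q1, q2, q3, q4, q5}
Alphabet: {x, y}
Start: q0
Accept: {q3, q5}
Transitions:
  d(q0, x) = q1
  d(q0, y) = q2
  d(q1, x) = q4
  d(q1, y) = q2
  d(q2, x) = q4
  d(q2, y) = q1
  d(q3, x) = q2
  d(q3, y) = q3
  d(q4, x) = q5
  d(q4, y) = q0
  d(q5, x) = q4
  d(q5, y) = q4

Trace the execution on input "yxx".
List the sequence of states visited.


Input: yxx
d(q0, y) = q2
d(q2, x) = q4
d(q4, x) = q5


q0 -> q2 -> q4 -> q5


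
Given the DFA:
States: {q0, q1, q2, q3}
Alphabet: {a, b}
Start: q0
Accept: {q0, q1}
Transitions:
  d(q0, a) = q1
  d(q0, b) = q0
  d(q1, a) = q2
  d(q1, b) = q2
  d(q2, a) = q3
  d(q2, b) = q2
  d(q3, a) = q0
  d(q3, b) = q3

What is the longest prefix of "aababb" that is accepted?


Run the DFA, marking each prefix where the state is accepting:
  "" -> q0 [accept]
  "a" -> q1 [accept]
  "aa" -> q2 [reject]
  "aab" -> q2 [reject]
  "aaba" -> q3 [reject]
  "aabab" -> q3 [reject]
  "aababb" -> q3 [reject]

"a"


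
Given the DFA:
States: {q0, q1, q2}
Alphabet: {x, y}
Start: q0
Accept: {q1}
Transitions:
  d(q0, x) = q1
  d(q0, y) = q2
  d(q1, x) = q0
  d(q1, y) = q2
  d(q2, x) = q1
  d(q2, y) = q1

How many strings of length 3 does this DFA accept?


Enumerating all length-3 strings:
  "xxx" -> q1 [accept]
  "xxy" -> q2 [reject]
  "xyx" -> q1 [accept]
  "xyy" -> q1 [accept]
  "yxx" -> q0 [reject]
  "yxy" -> q2 [reject]
  "yyx" -> q0 [reject]
  "yyy" -> q2 [reject]

3 out of 8


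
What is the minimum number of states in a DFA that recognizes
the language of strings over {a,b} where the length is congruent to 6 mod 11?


States track (length) mod 11.
Need 11 states: one per remainder 0..10; accept = remainder 6.

11


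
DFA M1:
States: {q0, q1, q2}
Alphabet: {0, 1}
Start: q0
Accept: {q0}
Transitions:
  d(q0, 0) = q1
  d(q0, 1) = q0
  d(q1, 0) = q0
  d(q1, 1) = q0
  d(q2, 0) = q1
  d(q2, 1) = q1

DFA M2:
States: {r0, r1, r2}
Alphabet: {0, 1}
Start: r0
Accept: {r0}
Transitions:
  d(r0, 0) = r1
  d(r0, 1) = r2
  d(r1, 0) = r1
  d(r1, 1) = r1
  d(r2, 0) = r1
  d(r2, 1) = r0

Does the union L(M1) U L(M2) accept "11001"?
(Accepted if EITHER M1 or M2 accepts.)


M1: final=q0 accepted=True
M2: final=r1 accepted=False

Yes, union accepts


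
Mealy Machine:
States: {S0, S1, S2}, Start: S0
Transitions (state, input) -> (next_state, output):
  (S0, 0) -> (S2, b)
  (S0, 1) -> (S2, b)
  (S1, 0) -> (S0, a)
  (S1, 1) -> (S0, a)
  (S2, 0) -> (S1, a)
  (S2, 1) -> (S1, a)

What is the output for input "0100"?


Step-by-step:
  (S0, 0) -> (S2, b)
  (S2, 1) -> (S1, a)
  (S1, 0) -> (S0, a)
  (S0, 0) -> (S2, b)

"baab"


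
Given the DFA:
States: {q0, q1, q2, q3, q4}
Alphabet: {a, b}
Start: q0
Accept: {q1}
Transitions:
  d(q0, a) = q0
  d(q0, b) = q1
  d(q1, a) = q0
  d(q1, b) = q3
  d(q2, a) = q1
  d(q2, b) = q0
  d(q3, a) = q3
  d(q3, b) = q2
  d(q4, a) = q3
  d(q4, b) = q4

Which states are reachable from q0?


BFS from q0:
  layer 0: {q0}
  layer 1: {q1}
  layer 2: {q3}
  layer 3: {q2}

{q0, q1, q2, q3}


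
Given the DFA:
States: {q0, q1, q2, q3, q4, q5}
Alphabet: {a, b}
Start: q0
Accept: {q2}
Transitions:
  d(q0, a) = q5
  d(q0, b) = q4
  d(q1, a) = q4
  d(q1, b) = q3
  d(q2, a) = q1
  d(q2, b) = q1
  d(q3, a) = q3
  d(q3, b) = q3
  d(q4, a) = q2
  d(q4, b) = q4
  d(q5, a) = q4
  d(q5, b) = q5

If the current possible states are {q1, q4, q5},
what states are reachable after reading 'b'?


Apply transition on 'b' from each current state:
  d(q1, b) = q3
  d(q4, b) = q4
  d(q5, b) = q5

{q3, q4, q5}


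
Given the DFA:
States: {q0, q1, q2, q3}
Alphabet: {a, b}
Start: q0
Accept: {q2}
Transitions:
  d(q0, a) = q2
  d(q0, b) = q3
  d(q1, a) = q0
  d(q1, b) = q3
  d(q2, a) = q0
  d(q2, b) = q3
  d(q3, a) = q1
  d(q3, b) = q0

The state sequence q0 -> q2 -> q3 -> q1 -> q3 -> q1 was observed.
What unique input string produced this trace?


Trace back each transition to find the symbol:
  q0 --[a]--> q2
  q2 --[b]--> q3
  q3 --[a]--> q1
  q1 --[b]--> q3
  q3 --[a]--> q1

"ababa"


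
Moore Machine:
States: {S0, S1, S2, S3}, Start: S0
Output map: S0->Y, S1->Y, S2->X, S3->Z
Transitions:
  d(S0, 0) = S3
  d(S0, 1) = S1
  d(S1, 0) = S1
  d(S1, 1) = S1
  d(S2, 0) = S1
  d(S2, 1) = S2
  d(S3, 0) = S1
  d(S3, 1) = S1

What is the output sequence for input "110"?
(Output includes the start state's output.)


Start: S0 (output Y)
  --1--> S1 (output Y)
  --1--> S1 (output Y)
  --0--> S1 (output Y)

"YYYY"


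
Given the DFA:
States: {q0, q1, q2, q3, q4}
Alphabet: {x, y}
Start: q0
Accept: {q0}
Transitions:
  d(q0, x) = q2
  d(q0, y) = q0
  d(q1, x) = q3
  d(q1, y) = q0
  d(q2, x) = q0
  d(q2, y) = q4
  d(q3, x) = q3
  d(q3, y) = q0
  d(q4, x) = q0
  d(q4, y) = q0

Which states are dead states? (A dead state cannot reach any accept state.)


Forward reachability from each state:
  q0 -> reaches accept state q0 (live)
  q1 -> reaches accept state q0 (live)
  q2 -> reaches accept state q0 (live)
  q3 -> reaches accept state q0 (live)
  q4 -> reaches accept state q0 (live)

None (all states can reach an accept state)


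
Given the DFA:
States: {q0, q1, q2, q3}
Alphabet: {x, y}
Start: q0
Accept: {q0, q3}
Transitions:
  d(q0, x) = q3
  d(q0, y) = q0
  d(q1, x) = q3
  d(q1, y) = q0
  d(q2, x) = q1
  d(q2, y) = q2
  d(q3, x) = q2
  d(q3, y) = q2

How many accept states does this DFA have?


Accept states listed: {q0, q3}
Counting: q0(1) q3(2)

2


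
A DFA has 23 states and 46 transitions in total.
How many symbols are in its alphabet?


Each state has exactly one transition per symbol.
|alphabet| = transitions / states = 46 / 23 = 2

2


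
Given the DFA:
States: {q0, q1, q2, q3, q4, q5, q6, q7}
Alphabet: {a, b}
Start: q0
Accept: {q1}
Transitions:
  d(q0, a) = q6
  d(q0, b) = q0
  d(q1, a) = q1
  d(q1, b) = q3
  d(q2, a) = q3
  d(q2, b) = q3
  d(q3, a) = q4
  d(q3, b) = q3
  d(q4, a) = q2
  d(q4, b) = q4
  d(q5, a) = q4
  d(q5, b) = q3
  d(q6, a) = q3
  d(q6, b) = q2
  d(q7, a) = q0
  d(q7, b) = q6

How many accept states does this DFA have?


Accept states listed: {q1}
Counting: q1(1)

1


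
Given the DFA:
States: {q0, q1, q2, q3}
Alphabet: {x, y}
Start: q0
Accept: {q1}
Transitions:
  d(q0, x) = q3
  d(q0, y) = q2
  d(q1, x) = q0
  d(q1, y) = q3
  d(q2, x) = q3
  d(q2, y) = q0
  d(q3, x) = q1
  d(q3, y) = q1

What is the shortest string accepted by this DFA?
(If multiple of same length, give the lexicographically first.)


BFS by string length (lex-first path to each state shown):
  len 0: q0<-""
  len 1: q2<-"y", q3<-"x"
  len 2: q0<-"yy", q1<-"xx", q3<-"yx"
Found accept state at length 2.

"xx"


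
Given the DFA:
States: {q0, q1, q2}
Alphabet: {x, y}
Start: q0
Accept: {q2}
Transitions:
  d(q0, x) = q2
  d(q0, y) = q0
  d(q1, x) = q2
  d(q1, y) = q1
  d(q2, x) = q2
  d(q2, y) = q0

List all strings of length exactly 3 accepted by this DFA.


All strings of length 3: 8 total
Accepted: 4

"xxx", "xyx", "yxx", "yyx"


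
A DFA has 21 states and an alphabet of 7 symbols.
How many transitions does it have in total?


Each state has exactly one transition per symbol.
21 * 7 = 147

147


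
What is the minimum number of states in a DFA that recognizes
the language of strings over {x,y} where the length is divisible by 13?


States track (length) mod 13.
Need 13 states: one per remainder 0..12; accept = remainder 0.

13


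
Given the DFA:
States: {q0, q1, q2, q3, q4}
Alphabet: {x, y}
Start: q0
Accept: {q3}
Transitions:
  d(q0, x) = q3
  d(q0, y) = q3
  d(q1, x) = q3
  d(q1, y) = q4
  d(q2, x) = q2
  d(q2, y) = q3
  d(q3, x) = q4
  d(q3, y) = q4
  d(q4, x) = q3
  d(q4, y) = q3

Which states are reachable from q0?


BFS from q0:
  layer 0: {q0}
  layer 1: {q3}
  layer 2: {q4}

{q0, q3, q4}


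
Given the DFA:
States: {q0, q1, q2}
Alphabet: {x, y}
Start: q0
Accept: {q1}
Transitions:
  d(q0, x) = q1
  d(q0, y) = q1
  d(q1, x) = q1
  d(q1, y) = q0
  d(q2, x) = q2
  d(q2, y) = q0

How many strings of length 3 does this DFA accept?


Enumerating all length-3 strings:
  "xxx" -> q1 [accept]
  "xxy" -> q0 [reject]
  "xyx" -> q1 [accept]
  "xyy" -> q1 [accept]
  "yxx" -> q1 [accept]
  "yxy" -> q0 [reject]
  "yyx" -> q1 [accept]
  "yyy" -> q1 [accept]

6 out of 8


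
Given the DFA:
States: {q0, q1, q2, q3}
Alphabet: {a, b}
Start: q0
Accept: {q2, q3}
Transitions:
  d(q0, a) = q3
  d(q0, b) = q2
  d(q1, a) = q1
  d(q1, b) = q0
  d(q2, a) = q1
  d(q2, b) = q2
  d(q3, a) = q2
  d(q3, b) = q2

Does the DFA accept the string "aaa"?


Trace: q0 -> q3 -> q2 -> q1
Final state: q1
Accept states: {q2, q3}

No, rejected (final state q1 is not an accept state)


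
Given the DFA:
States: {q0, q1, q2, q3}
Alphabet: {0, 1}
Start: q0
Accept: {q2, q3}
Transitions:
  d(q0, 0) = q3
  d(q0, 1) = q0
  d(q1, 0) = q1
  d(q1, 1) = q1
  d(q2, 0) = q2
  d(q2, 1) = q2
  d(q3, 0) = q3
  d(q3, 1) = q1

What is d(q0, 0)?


Looking up transition d(q0, 0)

q3


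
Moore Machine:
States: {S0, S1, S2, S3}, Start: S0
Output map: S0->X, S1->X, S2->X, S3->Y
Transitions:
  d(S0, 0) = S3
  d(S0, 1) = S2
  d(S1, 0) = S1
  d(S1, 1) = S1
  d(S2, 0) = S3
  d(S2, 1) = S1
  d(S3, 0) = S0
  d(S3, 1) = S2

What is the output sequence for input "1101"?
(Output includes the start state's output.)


Start: S0 (output X)
  --1--> S2 (output X)
  --1--> S1 (output X)
  --0--> S1 (output X)
  --1--> S1 (output X)

"XXXXX"


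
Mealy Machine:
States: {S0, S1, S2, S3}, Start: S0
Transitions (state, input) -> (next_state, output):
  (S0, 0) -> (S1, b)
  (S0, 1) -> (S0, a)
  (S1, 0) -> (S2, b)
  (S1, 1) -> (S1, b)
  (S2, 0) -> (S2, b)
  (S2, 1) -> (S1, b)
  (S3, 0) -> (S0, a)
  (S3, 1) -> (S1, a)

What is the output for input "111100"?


Step-by-step:
  (S0, 1) -> (S0, a)
  (S0, 1) -> (S0, a)
  (S0, 1) -> (S0, a)
  (S0, 1) -> (S0, a)
  (S0, 0) -> (S1, b)
  (S1, 0) -> (S2, b)

"aaaabb"


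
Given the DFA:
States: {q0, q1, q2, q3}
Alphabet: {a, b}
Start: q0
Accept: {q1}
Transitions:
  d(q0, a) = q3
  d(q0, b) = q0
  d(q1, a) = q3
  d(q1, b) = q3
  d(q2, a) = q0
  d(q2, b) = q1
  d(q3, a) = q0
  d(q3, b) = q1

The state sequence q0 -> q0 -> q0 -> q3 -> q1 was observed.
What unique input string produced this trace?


Trace back each transition to find the symbol:
  q0 --[b]--> q0
  q0 --[b]--> q0
  q0 --[a]--> q3
  q3 --[b]--> q1

"bbab"


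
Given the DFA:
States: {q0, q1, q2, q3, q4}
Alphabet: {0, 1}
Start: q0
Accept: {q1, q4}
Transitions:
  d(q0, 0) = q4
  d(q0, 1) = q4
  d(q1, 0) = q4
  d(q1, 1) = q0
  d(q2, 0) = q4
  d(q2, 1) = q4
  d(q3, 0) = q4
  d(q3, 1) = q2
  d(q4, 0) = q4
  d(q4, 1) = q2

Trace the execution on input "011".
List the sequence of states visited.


Input: 011
d(q0, 0) = q4
d(q4, 1) = q2
d(q2, 1) = q4


q0 -> q4 -> q2 -> q4


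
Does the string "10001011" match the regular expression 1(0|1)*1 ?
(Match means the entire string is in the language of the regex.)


|string| = 8; first = '1'; last = '1'

Yes, "10001011" matches 1(0|1)*1


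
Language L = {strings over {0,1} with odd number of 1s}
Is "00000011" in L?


count('1') = 2; 2 mod 2 = 0

No, "00000011" is not in L


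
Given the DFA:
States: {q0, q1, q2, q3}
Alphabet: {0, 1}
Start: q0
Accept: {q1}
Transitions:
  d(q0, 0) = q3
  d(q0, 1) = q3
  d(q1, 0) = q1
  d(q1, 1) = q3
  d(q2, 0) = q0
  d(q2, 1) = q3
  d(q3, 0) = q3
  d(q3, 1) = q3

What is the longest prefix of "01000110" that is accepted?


Run the DFA, marking each prefix where the state is accepting:
  "" -> q0 [reject]
  "0" -> q3 [reject]
  "01" -> q3 [reject]
  "010" -> q3 [reject]
  "0100" -> q3 [reject]
  "01000" -> q3 [reject]
  "010001" -> q3 [reject]
  "0100011" -> q3 [reject]
  "01000110" -> q3 [reject]

No prefix is accepted
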